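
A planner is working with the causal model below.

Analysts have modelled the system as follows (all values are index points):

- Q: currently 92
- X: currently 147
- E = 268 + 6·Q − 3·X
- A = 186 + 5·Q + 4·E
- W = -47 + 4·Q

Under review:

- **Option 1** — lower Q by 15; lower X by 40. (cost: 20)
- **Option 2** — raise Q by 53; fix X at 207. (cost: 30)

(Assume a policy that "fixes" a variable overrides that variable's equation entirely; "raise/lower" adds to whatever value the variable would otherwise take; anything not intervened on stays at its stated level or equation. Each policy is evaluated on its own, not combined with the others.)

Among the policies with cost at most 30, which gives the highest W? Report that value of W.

Option 1 (Q − 15, X − 40):
  Q = 92 − 15 = 77
  W = -47 + 4·77 = 261
Option 2 (Q + 53, X := 207):
  Q = 92 + 53 = 145
  W = -47 + 4·145 = 533
Comparing — Option 1: W=261, Option 2: W=533. Highest is 533 (Option 2).

533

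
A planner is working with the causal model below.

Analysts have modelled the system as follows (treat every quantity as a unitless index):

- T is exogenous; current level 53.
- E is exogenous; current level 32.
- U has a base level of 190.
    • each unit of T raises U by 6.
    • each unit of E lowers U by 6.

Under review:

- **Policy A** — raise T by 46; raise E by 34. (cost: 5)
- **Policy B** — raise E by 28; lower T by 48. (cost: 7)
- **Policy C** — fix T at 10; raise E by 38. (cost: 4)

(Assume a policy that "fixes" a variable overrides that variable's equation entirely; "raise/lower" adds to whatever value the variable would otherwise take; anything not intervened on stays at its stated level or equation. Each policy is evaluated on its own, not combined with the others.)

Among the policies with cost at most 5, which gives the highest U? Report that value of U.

388

Policy A (T + 46, E + 34):
  T = 53 + 46 = 99
  E = 32 + 34 = 66
  U = 190 + 6·99 − 6·66 = 388
Policy C (T := 10, E + 38):
  T = 10
  E = 32 + 38 = 70
  U = 190 + 6·10 − 6·70 = -170
Comparing — Policy A: U=388, Policy C: U=-170. Highest is 388 (Policy A).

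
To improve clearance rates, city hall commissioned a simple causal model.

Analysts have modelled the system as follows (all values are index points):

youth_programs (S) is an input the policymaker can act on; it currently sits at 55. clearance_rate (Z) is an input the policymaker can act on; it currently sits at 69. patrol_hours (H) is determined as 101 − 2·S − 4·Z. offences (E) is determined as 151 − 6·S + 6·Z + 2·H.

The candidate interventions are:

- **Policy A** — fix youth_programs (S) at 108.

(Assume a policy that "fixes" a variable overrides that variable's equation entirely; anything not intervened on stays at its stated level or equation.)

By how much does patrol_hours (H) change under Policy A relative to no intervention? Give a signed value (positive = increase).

Baseline:
  S = 55
  Z = 69
  H = 101 − 2·55 − 4·69 = -285
Policy A (S := 108):
  S = 108
  Z = 69
  H = 101 − 2·108 − 4·69 = -391
Change in H: -391 − (-285) = -106

-106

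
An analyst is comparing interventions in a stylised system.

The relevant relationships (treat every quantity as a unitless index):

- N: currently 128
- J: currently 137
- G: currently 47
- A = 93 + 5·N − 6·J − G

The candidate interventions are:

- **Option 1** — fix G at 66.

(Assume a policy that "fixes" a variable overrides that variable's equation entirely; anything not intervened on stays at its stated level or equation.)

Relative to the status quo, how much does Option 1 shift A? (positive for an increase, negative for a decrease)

Baseline:
  N = 128
  J = 137
  G = 47
  A = 93 + 5·128 − 6·137 − 47 = -136
Option 1 (G := 66):
  N = 128
  J = 137
  G = 66
  A = 93 + 5·128 − 6·137 − 66 = -155
Change in A: -155 − (-136) = -19

-19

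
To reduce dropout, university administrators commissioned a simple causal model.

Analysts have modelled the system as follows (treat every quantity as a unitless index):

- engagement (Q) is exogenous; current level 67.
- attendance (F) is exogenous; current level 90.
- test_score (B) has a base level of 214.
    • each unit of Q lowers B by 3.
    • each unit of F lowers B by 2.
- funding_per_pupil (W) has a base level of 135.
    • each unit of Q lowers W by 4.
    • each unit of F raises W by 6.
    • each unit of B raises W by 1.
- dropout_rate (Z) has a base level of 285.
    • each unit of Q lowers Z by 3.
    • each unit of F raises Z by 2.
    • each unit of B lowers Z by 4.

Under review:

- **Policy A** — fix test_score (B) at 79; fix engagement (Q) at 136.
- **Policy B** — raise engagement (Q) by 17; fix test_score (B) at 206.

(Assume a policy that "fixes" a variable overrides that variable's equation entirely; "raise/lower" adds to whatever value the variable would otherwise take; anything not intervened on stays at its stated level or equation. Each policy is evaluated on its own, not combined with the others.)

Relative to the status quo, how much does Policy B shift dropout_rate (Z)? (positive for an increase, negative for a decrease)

-1543

Baseline:
  Q = 67
  F = 90
  B = 214 − 3·67 − 2·90 = -167
  Z = 285 − 3·67 + 2·90 − 4·(-167) = 932
Policy B (Q + 17, B := 206):
  Q = 67 + 17 = 84
  F = 90
  B = 206
  Z = 285 − 3·84 + 2·90 − 4·206 = -611
Change in Z: -611 − 932 = -1543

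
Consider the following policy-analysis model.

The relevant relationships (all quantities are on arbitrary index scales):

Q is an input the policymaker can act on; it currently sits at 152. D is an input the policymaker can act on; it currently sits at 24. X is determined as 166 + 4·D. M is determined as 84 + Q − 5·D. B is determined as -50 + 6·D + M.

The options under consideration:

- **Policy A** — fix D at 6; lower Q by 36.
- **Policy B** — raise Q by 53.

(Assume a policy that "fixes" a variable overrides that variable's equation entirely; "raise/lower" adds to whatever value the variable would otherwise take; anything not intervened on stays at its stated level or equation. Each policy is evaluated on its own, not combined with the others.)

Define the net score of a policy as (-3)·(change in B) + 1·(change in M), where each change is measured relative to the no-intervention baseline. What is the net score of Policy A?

Baseline:
  Q = 152
  D = 24
  M = 84 + 152 − 5·24 = 116
  B = -50 + 6·24 + 116 = 210
Policy A (D := 6, Q − 36):
  Q = 152 − 36 = 116
  D = 6
  M = 84 + 116 − 5·6 = 170
  B = -50 + 6·6 + 170 = 156
ΔB = 156 − 210 = -54; ΔM = 170 − 116 = 54
Score = (-3)·(-54) + 1·54 = 216

216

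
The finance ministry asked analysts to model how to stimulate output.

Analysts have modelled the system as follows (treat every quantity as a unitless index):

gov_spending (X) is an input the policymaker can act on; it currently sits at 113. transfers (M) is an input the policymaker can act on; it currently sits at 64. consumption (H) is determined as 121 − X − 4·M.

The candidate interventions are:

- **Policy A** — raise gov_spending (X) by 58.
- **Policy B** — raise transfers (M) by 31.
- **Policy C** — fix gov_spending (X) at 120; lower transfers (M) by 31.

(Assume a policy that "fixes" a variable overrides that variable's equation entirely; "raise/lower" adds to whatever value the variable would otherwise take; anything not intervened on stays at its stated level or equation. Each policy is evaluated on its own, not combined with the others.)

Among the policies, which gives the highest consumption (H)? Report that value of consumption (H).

-131

Policy A (X + 58):
  X = 113 + 58 = 171
  M = 64
  H = 121 − 171 − 4·64 = -306
Policy B (M + 31):
  X = 113
  M = 64 + 31 = 95
  H = 121 − 113 − 4·95 = -372
Policy C (X := 120, M − 31):
  X = 120
  M = 64 − 31 = 33
  H = 121 − 120 − 4·33 = -131
Comparing — Policy A: H=-306, Policy B: H=-372, Policy C: H=-131. Highest is -131 (Policy C).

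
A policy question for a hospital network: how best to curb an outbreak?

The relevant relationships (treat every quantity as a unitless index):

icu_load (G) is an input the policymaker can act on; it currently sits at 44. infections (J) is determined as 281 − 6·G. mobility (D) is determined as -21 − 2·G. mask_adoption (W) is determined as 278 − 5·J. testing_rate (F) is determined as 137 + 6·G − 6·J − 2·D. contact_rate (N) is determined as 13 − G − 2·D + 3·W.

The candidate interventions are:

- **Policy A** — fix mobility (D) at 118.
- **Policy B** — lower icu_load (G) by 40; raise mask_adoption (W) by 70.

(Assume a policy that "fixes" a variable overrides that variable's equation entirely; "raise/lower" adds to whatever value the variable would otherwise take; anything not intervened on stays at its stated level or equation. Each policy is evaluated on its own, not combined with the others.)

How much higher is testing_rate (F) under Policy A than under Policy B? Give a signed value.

Policy A (D := 118):
  G = 44
  J = 281 − 6·44 = 17
  D = 118
  F = 137 + 6·44 − 6·17 − 2·118 = 63
Policy B (G − 40, W + 70):
  G = 44 − 40 = 4
  J = 281 − 6·4 = 257
  D = -21 − 2·4 = -29
  F = 137 + 6·4 − 6·257 − 2·(-29) = -1323
F: 63 − (-1323) = 1386

1386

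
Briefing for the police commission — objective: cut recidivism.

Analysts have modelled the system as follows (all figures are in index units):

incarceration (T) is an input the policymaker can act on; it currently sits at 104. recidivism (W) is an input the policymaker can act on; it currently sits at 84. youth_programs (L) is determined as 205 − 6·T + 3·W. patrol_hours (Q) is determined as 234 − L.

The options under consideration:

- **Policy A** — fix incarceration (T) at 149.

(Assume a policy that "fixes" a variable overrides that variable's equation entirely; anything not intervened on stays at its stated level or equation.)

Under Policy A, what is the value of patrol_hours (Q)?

671

Policy A (T := 149):
  T = 149
  W = 84
  L = 205 − 6·149 + 3·84 = -437
  Q = 234 − (-437) = 671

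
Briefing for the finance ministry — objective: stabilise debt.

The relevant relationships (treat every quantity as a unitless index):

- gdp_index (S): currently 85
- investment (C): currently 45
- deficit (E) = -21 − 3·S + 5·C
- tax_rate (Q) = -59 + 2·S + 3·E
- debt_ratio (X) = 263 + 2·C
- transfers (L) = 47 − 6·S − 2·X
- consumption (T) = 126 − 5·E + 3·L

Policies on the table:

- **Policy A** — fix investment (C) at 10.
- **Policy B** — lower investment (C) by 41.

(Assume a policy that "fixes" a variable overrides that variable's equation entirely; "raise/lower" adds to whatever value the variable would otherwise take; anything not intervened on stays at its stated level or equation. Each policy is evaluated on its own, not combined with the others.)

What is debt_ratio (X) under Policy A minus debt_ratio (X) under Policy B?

Policy A (C := 10):
  C = 10
  X = 263 + 2·10 = 283
Policy B (C − 41):
  C = 45 − 41 = 4
  X = 263 + 2·4 = 271
X: 283 − 271 = 12

12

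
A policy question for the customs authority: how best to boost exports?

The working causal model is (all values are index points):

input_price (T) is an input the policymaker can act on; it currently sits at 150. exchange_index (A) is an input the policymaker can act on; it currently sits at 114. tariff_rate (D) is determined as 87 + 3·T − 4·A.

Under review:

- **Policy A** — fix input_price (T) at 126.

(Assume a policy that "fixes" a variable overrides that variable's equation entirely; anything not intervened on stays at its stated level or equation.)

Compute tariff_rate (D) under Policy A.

9

Policy A (T := 126):
  T = 126
  A = 114
  D = 87 + 3·126 − 4·114 = 9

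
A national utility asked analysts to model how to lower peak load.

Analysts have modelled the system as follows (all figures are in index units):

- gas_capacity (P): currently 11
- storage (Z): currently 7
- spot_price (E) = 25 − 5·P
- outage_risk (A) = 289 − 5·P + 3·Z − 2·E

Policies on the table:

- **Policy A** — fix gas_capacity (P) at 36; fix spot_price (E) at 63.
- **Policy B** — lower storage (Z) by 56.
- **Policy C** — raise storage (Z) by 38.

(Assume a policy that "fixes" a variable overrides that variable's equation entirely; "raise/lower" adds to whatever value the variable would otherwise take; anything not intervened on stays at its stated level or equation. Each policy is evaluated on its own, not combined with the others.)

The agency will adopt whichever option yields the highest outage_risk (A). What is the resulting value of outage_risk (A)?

429

Policy A (P := 36, E := 63):
  P = 36
  Z = 7
  E = 63
  A = 289 − 5·36 + 3·7 − 2·63 = 4
Policy B (Z − 56):
  P = 11
  Z = 7 − 56 = -49
  E = 25 − 5·11 = -30
  A = 289 − 5·11 + 3·(-49) − 2·(-30) = 147
Policy C (Z + 38):
  P = 11
  Z = 7 + 38 = 45
  E = 25 − 5·11 = -30
  A = 289 − 5·11 + 3·45 − 2·(-30) = 429
Comparing — Policy A: A=4, Policy B: A=147, Policy C: A=429. Highest is 429 (Policy C).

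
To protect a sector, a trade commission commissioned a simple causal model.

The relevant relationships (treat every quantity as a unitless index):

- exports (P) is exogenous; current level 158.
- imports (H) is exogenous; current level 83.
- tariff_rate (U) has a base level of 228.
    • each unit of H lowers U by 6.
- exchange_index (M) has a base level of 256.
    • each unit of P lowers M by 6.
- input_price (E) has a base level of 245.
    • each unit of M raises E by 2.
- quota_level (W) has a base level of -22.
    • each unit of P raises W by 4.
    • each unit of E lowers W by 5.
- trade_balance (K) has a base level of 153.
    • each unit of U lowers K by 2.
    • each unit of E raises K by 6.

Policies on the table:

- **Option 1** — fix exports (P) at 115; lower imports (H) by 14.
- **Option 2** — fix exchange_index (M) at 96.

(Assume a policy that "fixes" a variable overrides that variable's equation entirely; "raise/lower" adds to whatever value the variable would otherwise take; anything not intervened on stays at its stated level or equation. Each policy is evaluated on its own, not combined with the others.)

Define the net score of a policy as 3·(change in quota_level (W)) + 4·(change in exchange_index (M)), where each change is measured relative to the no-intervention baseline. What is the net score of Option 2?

-20488

Baseline:
  P = 158
  M = 256 − 6·158 = -692
  E = 245 + 2·(-692) = -1139
  W = -22 + 4·158 − 5·(-1139) = 6305
Option 2 (M := 96):
  P = 158
  M = 96
  E = 245 + 2·96 = 437
  W = -22 + 4·158 − 5·437 = -1575
ΔW = -1575 − 6305 = -7880; ΔM = 96 − (-692) = 788
Score = 3·(-7880) + 4·788 = -20488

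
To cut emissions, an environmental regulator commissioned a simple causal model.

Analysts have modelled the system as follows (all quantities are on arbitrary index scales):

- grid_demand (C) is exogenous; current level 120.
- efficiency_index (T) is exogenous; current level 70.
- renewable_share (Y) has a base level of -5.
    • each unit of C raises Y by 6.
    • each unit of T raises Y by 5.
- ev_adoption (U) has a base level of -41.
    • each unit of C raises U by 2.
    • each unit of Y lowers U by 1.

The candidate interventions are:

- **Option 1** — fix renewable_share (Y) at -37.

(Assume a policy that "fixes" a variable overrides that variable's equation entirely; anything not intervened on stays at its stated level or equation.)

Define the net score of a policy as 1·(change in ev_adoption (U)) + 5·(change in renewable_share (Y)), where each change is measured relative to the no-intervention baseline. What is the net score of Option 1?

-4408

Baseline:
  C = 120
  T = 70
  Y = -5 + 6·120 + 5·70 = 1065
  U = -41 + 2·120 − 1065 = -866
Option 1 (Y := -37):
  C = 120
  T = 70
  Y = -37
  U = -41 + 2·120 − (-37) = 236
ΔU = 236 − (-866) = 1102; ΔY = -37 − 1065 = -1102
Score = 1·1102 + 5·(-1102) = -4408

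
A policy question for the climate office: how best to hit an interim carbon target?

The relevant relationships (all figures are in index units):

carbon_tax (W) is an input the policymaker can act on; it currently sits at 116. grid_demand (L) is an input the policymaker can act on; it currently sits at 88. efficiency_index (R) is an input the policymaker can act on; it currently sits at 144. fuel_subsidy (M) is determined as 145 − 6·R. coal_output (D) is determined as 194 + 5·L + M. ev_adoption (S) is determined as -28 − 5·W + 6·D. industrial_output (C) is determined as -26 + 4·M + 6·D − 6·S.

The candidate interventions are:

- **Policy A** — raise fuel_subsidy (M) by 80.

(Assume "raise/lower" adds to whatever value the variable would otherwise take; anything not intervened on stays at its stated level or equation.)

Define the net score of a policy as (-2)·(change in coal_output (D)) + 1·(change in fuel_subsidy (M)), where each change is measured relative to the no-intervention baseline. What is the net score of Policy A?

-80

Baseline:
  L = 88
  R = 144
  M = 145 − 6·144 = -719
  D = 194 + 5·88 + (-719) = -85
Policy A (M + 80):
  L = 88
  R = 144
  M = 145 − 6·144 (+80 from intervention) = -639
  D = 194 + 5·88 + (-639) = -5
ΔD = -5 − (-85) = 80; ΔM = -639 − (-719) = 80
Score = (-2)·80 + 1·80 = -80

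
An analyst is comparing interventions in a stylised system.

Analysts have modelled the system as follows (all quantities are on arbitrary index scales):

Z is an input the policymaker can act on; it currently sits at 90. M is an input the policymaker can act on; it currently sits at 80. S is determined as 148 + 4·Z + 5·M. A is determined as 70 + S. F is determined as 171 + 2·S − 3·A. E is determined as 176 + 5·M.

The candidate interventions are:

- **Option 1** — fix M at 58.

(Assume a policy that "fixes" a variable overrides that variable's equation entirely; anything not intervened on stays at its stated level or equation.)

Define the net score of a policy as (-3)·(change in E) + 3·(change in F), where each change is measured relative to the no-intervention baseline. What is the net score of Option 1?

660

Baseline:
  Z = 90
  M = 80
  S = 148 + 4·90 + 5·80 = 908
  A = 70 + 908 = 978
  F = 171 + 2·908 − 3·978 = -947
  E = 176 + 5·80 = 576
Option 1 (M := 58):
  Z = 90
  M = 58
  S = 148 + 4·90 + 5·58 = 798
  A = 70 + 798 = 868
  F = 171 + 2·798 − 3·868 = -837
  E = 176 + 5·58 = 466
ΔE = 466 − 576 = -110; ΔF = -837 − (-947) = 110
Score = (-3)·(-110) + 3·110 = 660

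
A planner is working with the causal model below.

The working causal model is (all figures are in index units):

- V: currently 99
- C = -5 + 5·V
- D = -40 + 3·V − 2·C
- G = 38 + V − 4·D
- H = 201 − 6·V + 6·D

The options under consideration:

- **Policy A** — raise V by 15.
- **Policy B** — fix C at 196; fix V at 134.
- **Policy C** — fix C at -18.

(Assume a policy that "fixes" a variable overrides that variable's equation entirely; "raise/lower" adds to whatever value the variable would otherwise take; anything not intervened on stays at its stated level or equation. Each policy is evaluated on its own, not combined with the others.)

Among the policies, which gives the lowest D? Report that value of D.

-828

Policy A (V + 15):
  V = 99 + 15 = 114
  C = -5 + 5·114 = 565
  D = -40 + 3·114 − 2·565 = -828
Policy B (C := 196, V := 134):
  V = 134
  C = 196
  D = -40 + 3·134 − 2·196 = -30
Policy C (C := -18):
  V = 99
  C = -18
  D = -40 + 3·99 − 2·(-18) = 293
Comparing — Policy A: D=-828, Policy B: D=-30, Policy C: D=293. Lowest is -828 (Policy A).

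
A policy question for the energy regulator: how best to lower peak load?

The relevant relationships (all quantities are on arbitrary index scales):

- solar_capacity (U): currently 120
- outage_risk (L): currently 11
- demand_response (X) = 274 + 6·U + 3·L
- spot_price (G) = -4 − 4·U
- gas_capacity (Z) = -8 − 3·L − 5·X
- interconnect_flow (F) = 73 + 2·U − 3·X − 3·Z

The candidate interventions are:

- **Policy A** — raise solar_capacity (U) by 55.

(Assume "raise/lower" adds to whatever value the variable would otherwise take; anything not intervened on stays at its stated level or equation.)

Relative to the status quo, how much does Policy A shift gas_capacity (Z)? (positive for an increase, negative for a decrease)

-1650

Baseline:
  U = 120
  L = 11
  X = 274 + 6·120 + 3·11 = 1027
  Z = -8 − 3·11 − 5·1027 = -5176
Policy A (U + 55):
  U = 120 + 55 = 175
  L = 11
  X = 274 + 6·175 + 3·11 = 1357
  Z = -8 − 3·11 − 5·1357 = -6826
Change in Z: -6826 − (-5176) = -1650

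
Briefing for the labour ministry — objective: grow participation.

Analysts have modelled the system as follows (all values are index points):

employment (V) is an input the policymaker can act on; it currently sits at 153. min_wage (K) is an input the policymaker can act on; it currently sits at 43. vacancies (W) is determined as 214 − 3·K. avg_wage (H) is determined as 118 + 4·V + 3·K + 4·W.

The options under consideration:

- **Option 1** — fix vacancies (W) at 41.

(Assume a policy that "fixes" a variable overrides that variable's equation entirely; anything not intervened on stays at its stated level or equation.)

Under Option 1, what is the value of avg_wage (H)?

1023

Option 1 (W := 41):
  V = 153
  K = 43
  W = 41
  H = 118 + 4·153 + 3·43 + 4·41 = 1023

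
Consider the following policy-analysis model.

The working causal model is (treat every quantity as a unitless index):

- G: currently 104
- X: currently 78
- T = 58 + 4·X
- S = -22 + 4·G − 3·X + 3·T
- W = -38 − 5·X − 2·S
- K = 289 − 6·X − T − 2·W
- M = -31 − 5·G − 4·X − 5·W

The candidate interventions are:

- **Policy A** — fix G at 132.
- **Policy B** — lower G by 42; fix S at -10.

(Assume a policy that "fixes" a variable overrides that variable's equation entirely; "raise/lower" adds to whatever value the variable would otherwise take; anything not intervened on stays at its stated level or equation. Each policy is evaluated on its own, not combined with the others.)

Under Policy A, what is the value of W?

Policy A (G := 132):
  G = 132
  X = 78
  T = 58 + 4·78 = 370
  S = -22 + 4·132 − 3·78 + 3·370 = 1382
  W = -38 − 5·78 − 2·1382 = -3192

-3192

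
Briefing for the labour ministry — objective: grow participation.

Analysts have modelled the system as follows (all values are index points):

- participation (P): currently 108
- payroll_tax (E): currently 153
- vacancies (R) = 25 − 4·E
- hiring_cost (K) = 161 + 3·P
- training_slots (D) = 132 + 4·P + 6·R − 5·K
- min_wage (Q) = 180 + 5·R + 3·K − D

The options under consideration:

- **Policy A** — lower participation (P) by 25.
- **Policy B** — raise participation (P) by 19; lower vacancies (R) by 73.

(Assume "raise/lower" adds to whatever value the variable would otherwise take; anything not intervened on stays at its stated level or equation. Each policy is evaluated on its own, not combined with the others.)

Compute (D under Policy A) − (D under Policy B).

922

Policy A (P − 25):
  P = 108 − 25 = 83
  E = 153
  R = 25 − 4·153 = -587
  K = 161 + 3·83 = 410
  D = 132 + 4·83 + 6·(-587) − 5·410 = -5108
Policy B (P + 19, R − 73):
  P = 108 + 19 = 127
  E = 153
  R = 25 − 4·153 (−73 from intervention) = -660
  K = 161 + 3·127 = 542
  D = 132 + 4·127 + 6·(-660) − 5·542 = -6030
D: -5108 − (-6030) = 922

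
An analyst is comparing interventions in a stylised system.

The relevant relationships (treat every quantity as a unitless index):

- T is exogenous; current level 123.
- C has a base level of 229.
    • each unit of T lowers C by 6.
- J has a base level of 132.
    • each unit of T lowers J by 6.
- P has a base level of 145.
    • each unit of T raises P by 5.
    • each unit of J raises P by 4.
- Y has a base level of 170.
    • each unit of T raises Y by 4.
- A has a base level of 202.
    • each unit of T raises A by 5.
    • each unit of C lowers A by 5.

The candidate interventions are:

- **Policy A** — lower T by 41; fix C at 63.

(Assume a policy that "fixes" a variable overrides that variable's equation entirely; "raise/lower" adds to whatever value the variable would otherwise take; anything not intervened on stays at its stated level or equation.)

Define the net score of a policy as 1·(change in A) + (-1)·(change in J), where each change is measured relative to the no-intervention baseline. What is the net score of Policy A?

Baseline:
  T = 123
  C = 229 − 6·123 = -509
  J = 132 − 6·123 = -606
  A = 202 + 5·123 − 5·(-509) = 3362
Policy A (T − 41, C := 63):
  T = 123 − 41 = 82
  C = 63
  J = 132 − 6·82 = -360
  A = 202 + 5·82 − 5·63 = 297
ΔA = 297 − 3362 = -3065; ΔJ = -360 − (-606) = 246
Score = 1·(-3065) + (-1)·246 = -3311

-3311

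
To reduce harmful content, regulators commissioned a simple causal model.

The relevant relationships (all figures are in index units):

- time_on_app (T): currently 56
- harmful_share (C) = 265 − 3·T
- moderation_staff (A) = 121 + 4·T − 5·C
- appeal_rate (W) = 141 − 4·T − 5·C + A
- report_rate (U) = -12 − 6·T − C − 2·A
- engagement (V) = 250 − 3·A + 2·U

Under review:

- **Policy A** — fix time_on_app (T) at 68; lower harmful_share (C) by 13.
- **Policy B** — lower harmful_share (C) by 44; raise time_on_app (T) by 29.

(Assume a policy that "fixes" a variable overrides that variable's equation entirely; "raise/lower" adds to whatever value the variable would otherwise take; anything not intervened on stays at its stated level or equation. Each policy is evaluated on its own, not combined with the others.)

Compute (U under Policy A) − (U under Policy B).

976

Policy A (T := 68, C − 13):
  T = 68
  C = 265 − 3·68 (−13 from intervention) = 48
  A = 121 + 4·68 − 5·48 = 153
  U = -12 − 6·68 − 48 − 2·153 = -774
Policy B (C − 44, T + 29):
  T = 56 + 29 = 85
  C = 265 − 3·85 (−44 from intervention) = -34
  A = 121 + 4·85 − 5·(-34) = 631
  U = -12 − 6·85 − (-34) − 2·631 = -1750
U: -774 − (-1750) = 976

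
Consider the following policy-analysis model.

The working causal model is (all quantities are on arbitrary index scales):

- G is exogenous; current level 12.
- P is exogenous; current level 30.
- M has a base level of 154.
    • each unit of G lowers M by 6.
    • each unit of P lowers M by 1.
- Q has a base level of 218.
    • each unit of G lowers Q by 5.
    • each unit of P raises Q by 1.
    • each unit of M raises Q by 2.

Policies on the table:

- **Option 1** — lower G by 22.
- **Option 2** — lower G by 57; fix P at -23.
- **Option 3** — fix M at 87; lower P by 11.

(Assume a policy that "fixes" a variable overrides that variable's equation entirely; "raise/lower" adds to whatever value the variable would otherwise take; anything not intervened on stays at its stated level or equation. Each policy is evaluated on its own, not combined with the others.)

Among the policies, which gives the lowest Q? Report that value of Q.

Option 1 (G − 22):
  G = 12 − 22 = -10
  P = 30
  M = 154 − 6·(-10) − 30 = 184
  Q = 218 − 5·(-10) + 30 + 2·184 = 666
Option 2 (G − 57, P := -23):
  G = 12 − 57 = -45
  P = -23
  M = 154 − 6·(-45) − (-23) = 447
  Q = 218 − 5·(-45) + (-23) + 2·447 = 1314
Option 3 (M := 87, P − 11):
  G = 12
  P = 30 − 11 = 19
  M = 87
  Q = 218 − 5·12 + 19 + 2·87 = 351
Comparing — Option 1: Q=666, Option 2: Q=1314, Option 3: Q=351. Lowest is 351 (Option 3).

351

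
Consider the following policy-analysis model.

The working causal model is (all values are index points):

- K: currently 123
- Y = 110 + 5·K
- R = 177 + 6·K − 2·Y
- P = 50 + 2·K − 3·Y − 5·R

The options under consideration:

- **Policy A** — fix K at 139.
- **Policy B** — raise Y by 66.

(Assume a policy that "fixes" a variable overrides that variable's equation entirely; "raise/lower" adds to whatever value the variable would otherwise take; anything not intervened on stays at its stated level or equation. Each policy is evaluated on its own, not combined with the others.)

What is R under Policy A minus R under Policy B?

68

Policy A (K := 139):
  K = 139
  Y = 110 + 5·139 = 805
  R = 177 + 6·139 − 2·805 = -599
Policy B (Y + 66):
  K = 123
  Y = 110 + 5·123 (+66 from intervention) = 791
  R = 177 + 6·123 − 2·791 = -667
R: -599 − (-667) = 68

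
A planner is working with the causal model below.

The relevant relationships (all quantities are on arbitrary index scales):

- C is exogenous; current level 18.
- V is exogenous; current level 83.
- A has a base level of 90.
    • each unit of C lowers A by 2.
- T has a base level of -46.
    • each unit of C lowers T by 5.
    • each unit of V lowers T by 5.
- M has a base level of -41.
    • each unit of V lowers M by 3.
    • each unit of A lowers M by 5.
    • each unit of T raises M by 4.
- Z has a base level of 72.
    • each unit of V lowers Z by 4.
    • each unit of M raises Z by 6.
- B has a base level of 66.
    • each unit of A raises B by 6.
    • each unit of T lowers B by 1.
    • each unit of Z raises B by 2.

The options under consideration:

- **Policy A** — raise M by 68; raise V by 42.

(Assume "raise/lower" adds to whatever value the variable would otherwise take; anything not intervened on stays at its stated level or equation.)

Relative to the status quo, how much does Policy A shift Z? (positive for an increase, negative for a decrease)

-5556

Baseline:
  C = 18
  V = 83
  A = 90 − 2·18 = 54
  T = -46 − 5·18 − 5·83 = -551
  M = -41 − 3·83 − 5·54 + 4·(-551) = -2764
  Z = 72 − 4·83 + 6·(-2764) = -16844
Policy A (M + 68, V + 42):
  C = 18
  V = 83 + 42 = 125
  A = 90 − 2·18 = 54
  T = -46 − 5·18 − 5·125 = -761
  M = -41 − 3·125 − 5·54 + 4·(-761) (+68 from intervention) = -3662
  Z = 72 − 4·125 + 6·(-3662) = -22400
Change in Z: -22400 − (-16844) = -5556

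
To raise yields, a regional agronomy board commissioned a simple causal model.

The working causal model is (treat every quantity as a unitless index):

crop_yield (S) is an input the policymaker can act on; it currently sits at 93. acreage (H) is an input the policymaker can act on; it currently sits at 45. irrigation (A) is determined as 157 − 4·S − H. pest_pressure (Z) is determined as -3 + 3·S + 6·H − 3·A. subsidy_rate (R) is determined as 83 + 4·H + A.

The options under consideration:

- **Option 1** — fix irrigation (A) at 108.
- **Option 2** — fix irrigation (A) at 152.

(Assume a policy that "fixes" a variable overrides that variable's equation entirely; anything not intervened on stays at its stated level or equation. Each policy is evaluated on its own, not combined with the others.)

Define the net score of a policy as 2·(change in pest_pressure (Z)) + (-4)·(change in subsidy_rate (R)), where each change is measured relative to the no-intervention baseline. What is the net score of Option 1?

Baseline:
  S = 93
  H = 45
  A = 157 − 4·93 − 45 = -260
  Z = -3 + 3·93 + 6·45 − 3·(-260) = 1326
  R = 83 + 4·45 + (-260) = 3
Option 1 (A := 108):
  S = 93
  H = 45
  A = 108
  Z = -3 + 3·93 + 6·45 − 3·108 = 222
  R = 83 + 4·45 + 108 = 371
ΔZ = 222 − 1326 = -1104; ΔR = 371 − 3 = 368
Score = 2·(-1104) + (-4)·368 = -3680

-3680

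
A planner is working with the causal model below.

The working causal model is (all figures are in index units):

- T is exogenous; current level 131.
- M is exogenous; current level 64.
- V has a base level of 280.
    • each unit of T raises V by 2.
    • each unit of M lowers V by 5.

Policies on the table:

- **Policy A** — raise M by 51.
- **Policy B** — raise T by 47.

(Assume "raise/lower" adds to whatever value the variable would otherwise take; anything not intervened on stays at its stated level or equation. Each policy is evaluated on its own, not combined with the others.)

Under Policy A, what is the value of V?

-33

Policy A (M + 51):
  T = 131
  M = 64 + 51 = 115
  V = 280 + 2·131 − 5·115 = -33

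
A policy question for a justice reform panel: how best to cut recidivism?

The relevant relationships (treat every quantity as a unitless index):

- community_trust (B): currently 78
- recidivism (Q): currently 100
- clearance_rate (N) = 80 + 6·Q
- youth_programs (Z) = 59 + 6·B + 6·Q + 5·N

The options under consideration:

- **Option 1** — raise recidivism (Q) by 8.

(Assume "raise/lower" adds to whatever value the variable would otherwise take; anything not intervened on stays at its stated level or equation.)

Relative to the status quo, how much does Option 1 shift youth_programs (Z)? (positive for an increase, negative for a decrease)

Baseline:
  B = 78
  Q = 100
  N = 80 + 6·100 = 680
  Z = 59 + 6·78 + 6·100 + 5·680 = 4527
Option 1 (Q + 8):
  B = 78
  Q = 100 + 8 = 108
  N = 80 + 6·108 = 728
  Z = 59 + 6·78 + 6·108 + 5·728 = 4815
Change in Z: 4815 − 4527 = 288

288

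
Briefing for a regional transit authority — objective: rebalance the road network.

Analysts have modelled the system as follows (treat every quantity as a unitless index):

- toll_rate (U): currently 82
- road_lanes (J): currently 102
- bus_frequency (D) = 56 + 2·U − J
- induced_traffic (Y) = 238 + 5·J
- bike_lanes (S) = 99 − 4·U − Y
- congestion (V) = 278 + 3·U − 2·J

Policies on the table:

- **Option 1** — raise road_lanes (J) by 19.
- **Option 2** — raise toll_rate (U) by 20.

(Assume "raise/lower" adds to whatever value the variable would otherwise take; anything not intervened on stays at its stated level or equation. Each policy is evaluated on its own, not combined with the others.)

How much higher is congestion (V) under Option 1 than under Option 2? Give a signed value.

Option 1 (J + 19):
  U = 82
  J = 102 + 19 = 121
  V = 278 + 3·82 − 2·121 = 282
Option 2 (U + 20):
  U = 82 + 20 = 102
  J = 102
  V = 278 + 3·102 − 2·102 = 380
V: 282 − 380 = -98

-98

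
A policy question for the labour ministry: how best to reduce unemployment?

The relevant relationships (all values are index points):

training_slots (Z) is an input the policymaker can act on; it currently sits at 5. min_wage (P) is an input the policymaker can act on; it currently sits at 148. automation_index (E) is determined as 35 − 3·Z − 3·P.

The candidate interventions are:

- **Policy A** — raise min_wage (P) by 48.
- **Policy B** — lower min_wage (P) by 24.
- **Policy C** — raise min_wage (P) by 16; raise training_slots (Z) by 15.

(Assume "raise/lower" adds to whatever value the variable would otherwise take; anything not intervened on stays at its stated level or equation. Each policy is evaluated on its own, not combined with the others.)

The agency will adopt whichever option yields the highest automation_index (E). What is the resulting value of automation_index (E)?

-352

Policy A (P + 48):
  Z = 5
  P = 148 + 48 = 196
  E = 35 − 3·5 − 3·196 = -568
Policy B (P − 24):
  Z = 5
  P = 148 − 24 = 124
  E = 35 − 3·5 − 3·124 = -352
Policy C (P + 16, Z + 15):
  Z = 5 + 15 = 20
  P = 148 + 16 = 164
  E = 35 − 3·20 − 3·164 = -517
Comparing — Policy A: E=-568, Policy B: E=-352, Policy C: E=-517. Highest is -352 (Policy B).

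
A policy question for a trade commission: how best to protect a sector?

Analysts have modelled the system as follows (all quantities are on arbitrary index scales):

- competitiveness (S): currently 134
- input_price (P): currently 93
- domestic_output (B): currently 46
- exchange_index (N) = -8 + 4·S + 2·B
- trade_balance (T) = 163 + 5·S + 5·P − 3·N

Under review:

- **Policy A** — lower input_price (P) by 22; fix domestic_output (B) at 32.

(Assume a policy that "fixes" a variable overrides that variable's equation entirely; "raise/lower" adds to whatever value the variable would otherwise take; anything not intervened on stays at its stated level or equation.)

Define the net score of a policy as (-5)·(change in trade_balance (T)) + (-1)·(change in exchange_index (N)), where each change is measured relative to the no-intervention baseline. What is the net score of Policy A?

Baseline:
  S = 134
  P = 93
  B = 46
  N = -8 + 4·134 + 2·46 = 620
  T = 163 + 5·134 + 5·93 − 3·620 = -562
Policy A (P − 22, B := 32):
  S = 134
  P = 93 − 22 = 71
  B = 32
  N = -8 + 4·134 + 2·32 = 592
  T = 163 + 5·134 + 5·71 − 3·592 = -588
ΔT = -588 − (-562) = -26; ΔN = 592 − 620 = -28
Score = (-5)·(-26) + (-1)·(-28) = 158

158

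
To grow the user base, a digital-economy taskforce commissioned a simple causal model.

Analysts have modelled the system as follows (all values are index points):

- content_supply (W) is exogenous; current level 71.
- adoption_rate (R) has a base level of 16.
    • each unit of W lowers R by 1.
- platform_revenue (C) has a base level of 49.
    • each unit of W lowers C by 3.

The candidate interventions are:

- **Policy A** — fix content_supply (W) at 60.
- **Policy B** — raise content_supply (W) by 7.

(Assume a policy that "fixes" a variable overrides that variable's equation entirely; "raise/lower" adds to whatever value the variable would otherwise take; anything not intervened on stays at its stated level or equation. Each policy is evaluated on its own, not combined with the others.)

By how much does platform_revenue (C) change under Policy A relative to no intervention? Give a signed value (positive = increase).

Baseline:
  W = 71
  C = 49 − 3·71 = -164
Policy A (W := 60):
  W = 60
  C = 49 − 3·60 = -131
Change in C: -131 − (-164) = 33

33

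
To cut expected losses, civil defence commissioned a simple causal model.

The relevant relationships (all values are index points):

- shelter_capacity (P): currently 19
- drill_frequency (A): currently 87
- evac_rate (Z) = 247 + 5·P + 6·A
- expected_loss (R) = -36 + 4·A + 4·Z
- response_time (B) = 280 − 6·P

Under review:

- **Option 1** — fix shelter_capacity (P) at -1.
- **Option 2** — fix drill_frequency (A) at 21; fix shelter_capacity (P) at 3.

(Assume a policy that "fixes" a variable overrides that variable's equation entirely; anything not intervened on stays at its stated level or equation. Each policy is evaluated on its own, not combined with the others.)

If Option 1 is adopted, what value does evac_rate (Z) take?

Option 1 (P := -1):
  P = -1
  A = 87
  Z = 247 + 5·(-1) + 6·87 = 764

764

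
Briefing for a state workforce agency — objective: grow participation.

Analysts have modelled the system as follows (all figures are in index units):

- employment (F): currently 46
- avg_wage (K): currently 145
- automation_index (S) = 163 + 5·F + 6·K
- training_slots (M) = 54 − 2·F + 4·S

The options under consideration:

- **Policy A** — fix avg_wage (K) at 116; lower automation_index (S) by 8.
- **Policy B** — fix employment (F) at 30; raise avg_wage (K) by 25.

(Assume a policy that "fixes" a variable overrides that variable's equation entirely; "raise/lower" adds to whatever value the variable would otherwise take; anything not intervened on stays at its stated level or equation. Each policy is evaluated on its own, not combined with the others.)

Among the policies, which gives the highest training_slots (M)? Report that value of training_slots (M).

Policy A (K := 116, S − 8):
  F = 46
  K = 116
  S = 163 + 5·46 + 6·116 (−8 from intervention) = 1081
  M = 54 − 2·46 + 4·1081 = 4286
Policy B (F := 30, K + 25):
  F = 30
  K = 145 + 25 = 170
  S = 163 + 5·30 + 6·170 = 1333
  M = 54 − 2·30 + 4·1333 = 5326
Comparing — Policy A: M=4286, Policy B: M=5326. Highest is 5326 (Policy B).

5326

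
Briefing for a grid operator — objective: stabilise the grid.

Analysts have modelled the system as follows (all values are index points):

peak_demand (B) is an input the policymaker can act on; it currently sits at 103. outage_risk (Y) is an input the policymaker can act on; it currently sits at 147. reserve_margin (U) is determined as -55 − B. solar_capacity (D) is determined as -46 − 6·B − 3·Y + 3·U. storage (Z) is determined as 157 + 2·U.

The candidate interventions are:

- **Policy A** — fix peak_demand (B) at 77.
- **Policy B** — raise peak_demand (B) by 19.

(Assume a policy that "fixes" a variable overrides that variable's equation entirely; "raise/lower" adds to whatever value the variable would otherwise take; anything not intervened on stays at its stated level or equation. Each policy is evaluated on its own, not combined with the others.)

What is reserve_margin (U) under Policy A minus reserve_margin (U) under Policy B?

45

Policy A (B := 77):
  B = 77
  U = -55 − 77 = -132
Policy B (B + 19):
  B = 103 + 19 = 122
  U = -55 − 122 = -177
U: -132 − (-177) = 45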